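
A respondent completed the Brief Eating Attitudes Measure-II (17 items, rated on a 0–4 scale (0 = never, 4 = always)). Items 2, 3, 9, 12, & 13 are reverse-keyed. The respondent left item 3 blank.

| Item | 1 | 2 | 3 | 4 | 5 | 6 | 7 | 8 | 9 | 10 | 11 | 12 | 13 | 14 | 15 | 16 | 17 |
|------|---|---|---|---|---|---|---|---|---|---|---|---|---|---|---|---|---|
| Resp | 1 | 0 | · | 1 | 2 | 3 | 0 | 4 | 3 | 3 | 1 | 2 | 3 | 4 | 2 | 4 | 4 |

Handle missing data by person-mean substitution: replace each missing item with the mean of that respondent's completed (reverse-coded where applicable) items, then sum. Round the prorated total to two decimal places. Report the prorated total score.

Reverse-coded (reversed = (0+4) − raw = 4 − raw):
  item 2: 4 − 0 = 4
  item 9: 4 − 3 = 1
  item 12: 4 − 2 = 2
  item 13: 4 − 3 = 1
Completed scored items (16 of 17): 1, 4, 1, 2, 3, 0, 4, 1, 3, 1, 2, 1, 4, 2, 4, 4; sum = 37.
Person mean = 37 / 16 ≈ 2.3125
Prorated total = (37 / 16) × 17 = 39.31 (to 2 dp)

39.31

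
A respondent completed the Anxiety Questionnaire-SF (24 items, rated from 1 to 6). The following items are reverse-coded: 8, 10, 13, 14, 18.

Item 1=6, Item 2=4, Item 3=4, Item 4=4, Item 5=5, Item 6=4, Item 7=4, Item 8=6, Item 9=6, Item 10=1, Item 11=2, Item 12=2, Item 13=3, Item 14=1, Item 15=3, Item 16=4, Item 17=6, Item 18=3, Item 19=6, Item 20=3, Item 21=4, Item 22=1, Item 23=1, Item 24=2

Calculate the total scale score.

92

Reverse-coded items (on a 1–6 scale, reversed = 7 − raw):
  item 8: 7 − 6 = 1
  item 10: 7 − 1 = 6
  item 13: 7 − 3 = 4
  item 14: 7 − 1 = 6
  item 18: 7 − 3 = 4
Scored items: 6, 4, 4, 4, 5, 4, 4, 1, 6, 6, 2, 2, 4, 6, 3, 4, 6, 4, 6, 3, 4, 1, 1, 2
Total = 6 + 4 + 4 + 4 + 5 + 4 + 4 + 1 + 6 + 6 + 2 + 2 + 4 + 6 + 3 + 4 + 6 + 4 + 6 + 3 + 4 + 1 + 1 + 2 = 92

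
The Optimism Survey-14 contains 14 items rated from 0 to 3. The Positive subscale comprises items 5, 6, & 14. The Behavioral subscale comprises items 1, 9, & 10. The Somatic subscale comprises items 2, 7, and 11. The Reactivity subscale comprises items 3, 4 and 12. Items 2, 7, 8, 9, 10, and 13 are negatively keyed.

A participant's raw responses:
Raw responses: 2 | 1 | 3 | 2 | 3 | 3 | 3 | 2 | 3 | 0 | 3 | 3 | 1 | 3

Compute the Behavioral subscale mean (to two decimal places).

1.67

Behavioral items: 1, 9, 10.
Of these, items 9 & 10 are negatively keyed; reversed = (0+3) − raw = 3 − raw.
  item 1: 2
  item 9: 3 − 3 = 0
  item 10: 3 − 0 = 3
Sum = 2 + 0 + 3 = 5
Mean = 5 / 3 = 1.67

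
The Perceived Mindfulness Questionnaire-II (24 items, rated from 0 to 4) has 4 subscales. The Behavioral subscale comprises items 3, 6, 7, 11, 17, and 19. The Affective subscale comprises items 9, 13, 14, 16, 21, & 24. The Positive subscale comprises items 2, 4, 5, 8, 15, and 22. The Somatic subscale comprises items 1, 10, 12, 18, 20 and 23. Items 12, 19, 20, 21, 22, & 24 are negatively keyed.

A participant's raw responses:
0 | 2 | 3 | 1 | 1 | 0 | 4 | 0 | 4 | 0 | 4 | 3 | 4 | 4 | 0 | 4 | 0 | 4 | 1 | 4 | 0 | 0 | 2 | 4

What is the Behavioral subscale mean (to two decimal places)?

2.33

Behavioral items: 3, 6, 7, 11, 17, 19.
Of these, item 19 is negatively keyed; reverse-coded value = 4 − response.
  item 3: 3
  item 6: 0
  item 7: 4
  item 11: 4
  item 17: 0
  item 19: 4 − 1 = 3
Sum = 3 + 0 + 4 + 4 + 0 + 3 = 14
Mean = 14 / 6 = 2.33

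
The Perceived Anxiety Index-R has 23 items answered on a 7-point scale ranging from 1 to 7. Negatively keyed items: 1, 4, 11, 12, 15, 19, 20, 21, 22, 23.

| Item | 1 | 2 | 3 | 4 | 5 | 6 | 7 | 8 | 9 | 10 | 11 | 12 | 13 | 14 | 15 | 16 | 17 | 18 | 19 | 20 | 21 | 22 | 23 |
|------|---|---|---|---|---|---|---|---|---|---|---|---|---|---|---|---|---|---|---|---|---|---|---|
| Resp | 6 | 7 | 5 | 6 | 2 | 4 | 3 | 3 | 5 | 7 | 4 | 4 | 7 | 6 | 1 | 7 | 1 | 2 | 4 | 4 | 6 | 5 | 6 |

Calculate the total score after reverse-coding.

Negatively keyed items use 8 − raw:
  item 1: 8 − 6 = 2
  item 4: 8 − 6 = 2
  item 11: 8 − 4 = 4
  item 12: 8 − 4 = 4
  item 15: 8 − 1 = 7
  item 19: 8 − 4 = 4
  item 20: 8 − 4 = 4
  item 21: 8 − 6 = 2
  item 22: 8 − 5 = 3
  item 23: 8 − 6 = 2
Scored items: 2, 7, 5, 2, 2, 4, 3, 3, 5, 7, 4, 4, 7, 6, 7, 7, 1, 2, 4, 4, 2, 3, 2
Total = 2 + 7 + 5 + 2 + 2 + 4 + 3 + 3 + 5 + 7 + 4 + 4 + 7 + 6 + 7 + 7 + 1 + 2 + 4 + 4 + 2 + 3 + 2 = 93

93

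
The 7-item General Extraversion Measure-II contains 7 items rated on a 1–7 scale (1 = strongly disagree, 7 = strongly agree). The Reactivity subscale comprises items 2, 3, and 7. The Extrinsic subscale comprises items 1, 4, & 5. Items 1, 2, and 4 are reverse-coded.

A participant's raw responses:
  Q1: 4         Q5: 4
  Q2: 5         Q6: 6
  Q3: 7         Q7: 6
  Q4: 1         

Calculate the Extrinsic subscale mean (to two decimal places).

Extrinsic items: 1, 4, 5.
Of these, items 1 and 4 are reverse-coded; on a 1–7 scale, reversed = 8 − raw.
  item 1: 8 − 4 = 4
  item 4: 8 − 1 = 7
  item 5: 4
Sum = 4 + 7 + 4 = 15
Mean = 15 / 3 = 5.00

5.00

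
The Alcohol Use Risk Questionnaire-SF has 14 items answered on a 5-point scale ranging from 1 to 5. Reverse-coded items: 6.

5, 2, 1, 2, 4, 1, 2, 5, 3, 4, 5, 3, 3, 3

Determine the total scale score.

Apply reverse scoring (reversed = (1+5) − raw = 6 − raw):
  item 6: 6 − 1 = 5
Scored responses: 5, 2, 1, 2, 4, 5, 2, 5, 3, 4, 5, 3, 3, 3
Total = 5 + 2 + 1 + 2 + 4 + 5 + 2 + 5 + 3 + 4 + 5 + 3 + 3 + 3 = 47

47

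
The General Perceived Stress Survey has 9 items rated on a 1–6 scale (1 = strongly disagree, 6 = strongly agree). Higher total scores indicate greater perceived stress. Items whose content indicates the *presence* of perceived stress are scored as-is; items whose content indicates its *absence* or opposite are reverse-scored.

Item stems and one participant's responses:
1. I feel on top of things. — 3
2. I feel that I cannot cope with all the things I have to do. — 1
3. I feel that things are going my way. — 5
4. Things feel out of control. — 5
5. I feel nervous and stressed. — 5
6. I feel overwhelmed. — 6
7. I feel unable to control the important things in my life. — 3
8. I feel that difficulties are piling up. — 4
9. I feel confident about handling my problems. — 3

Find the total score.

34

Items 1, 3, 9 describe the absence/opposite of perceived stress → reverse-score.
reverse-coded value = 7 − response.
  item 1: 7 − 3 = 4
  item 2: 1
  item 3: 7 − 5 = 2
  item 4: 5
  item 5: 5
  item 6: 6
  item 7: 3
  item 8: 4
  item 9: 7 − 3 = 4
Total = 4 + 1 + 2 + 5 + 5 + 6 + 3 + 4 + 4 = 34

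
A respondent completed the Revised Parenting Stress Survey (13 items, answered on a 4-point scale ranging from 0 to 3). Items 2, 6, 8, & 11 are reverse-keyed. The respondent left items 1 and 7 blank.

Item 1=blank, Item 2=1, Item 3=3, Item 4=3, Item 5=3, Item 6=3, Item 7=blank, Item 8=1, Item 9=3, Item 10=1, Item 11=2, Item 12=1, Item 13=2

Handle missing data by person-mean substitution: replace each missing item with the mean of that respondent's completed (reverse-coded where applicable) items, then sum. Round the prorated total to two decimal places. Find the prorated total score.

24.82

Reverse-coded (reversed = (0+3) − raw = 3 − raw):
  item 2: 3 − 1 = 2
  item 6: 3 − 3 = 0
  item 8: 3 − 1 = 2
  item 11: 3 − 2 = 1
Completed scored items (11 of 13): 2, 3, 3, 3, 0, 2, 3, 1, 1, 1, 2; sum = 21.
Person mean = 21 / 11 ≈ 1.9091
Prorated total = (21 / 11) × 13 = 24.82 (to 2 dp)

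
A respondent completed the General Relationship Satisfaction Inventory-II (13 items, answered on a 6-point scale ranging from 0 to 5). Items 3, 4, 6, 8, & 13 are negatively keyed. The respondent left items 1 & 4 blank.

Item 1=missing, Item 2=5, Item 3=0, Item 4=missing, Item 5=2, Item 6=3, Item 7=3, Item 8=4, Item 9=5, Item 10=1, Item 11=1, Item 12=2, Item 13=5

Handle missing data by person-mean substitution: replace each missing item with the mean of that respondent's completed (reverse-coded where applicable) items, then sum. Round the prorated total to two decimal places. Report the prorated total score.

Reverse-coded (reverse-coded value = 5 − response):
  item 3: 5 − 0 = 5
  item 6: 5 − 3 = 2
  item 8: 5 − 4 = 1
  item 13: 5 − 5 = 0
Completed scored items (11 of 13): 5, 5, 2, 2, 3, 1, 5, 1, 1, 2, 0; sum = 27.
Person mean = 27 / 11 ≈ 2.4545
Prorated total = (27 / 11) × 13 = 31.91 (to 2 dp)

31.91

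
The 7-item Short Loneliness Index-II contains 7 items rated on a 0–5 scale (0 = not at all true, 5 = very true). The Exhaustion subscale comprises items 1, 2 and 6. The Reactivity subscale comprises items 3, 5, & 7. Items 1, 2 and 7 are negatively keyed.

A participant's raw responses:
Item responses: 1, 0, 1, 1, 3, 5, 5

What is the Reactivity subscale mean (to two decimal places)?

Reactivity items: 3, 5, 7.
Of these, item 7 is negatively keyed; reversed = (0+5) − raw = 5 − raw.
  item 3: 1
  item 5: 3
  item 7: 5 − 5 = 0
Sum = 1 + 3 + 0 = 4
Mean = 4 / 3 = 1.33

1.33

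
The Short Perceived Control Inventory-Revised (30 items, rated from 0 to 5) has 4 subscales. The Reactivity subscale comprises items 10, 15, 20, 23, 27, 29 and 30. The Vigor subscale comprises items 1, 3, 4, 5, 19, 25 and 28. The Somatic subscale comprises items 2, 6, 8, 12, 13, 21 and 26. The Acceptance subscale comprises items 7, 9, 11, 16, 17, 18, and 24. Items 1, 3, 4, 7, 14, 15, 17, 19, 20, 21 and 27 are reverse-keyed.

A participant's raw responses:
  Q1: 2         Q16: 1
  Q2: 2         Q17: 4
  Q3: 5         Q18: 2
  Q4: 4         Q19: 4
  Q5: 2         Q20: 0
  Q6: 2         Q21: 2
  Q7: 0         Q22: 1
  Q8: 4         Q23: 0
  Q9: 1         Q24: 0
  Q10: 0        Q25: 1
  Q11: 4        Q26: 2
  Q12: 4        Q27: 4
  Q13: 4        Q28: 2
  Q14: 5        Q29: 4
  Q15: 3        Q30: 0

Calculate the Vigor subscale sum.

10

Vigor items: 1, 3, 4, 5, 19, 25, 28.
Of these, items 1, 3, 4, & 19 are reverse-keyed; reverse-coded value = 5 − response.
  item 1: 5 − 2 = 3
  item 3: 5 − 5 = 0
  item 4: 5 − 4 = 1
  item 5: 2
  item 19: 5 − 4 = 1
  item 25: 1
  item 28: 2
Sum = 3 + 0 + 1 + 2 + 1 + 1 + 2 = 10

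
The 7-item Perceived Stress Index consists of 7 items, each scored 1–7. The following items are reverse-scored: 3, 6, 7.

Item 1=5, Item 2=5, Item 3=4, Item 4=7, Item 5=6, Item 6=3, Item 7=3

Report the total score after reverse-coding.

Raw sum = 33. Reverse-scored items: 3, 6, 7; their raw sum = 10.
Each reversal replaces raw with 8 − raw, changing the total by 8 − 2·raw per item.
Total = 33 + 3·8 − 2·10 = 33 + 24 − 20 = 37

37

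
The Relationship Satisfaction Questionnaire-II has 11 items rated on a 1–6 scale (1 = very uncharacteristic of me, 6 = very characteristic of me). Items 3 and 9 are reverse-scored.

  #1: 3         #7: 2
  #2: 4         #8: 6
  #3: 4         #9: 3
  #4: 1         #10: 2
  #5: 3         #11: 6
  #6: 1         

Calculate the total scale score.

Raw sum = 35. Reverse-scored items: 3, 9; their raw sum = 7.
Each reversal replaces raw with 7 − raw, changing the total by 7 − 2·raw per item.
Total = 35 + 2·7 − 2·7 = 35 + 14 − 14 = 35

35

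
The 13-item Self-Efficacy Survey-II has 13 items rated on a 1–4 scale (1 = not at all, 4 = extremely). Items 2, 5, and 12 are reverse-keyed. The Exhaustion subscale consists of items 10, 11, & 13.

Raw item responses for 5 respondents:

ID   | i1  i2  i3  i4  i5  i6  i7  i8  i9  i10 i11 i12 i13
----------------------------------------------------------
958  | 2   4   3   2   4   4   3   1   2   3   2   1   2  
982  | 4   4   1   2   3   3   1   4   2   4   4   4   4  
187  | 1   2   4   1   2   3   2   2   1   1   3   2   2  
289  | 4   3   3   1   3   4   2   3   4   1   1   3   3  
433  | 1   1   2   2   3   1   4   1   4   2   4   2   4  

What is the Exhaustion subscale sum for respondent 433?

10

Respondent 433 raw: 1, 1, 2, 2, 3, 1, 4, 1, 4, 2, 4, 2, 4.
Exhaustion items: 10, 11, 13.
Reverse-coded (on a 1–4 scale, reversed = 5 − raw):
  item 10: 2
  item 11: 4
  item 13: 4
Sum = 2 + 4 + 4 = 10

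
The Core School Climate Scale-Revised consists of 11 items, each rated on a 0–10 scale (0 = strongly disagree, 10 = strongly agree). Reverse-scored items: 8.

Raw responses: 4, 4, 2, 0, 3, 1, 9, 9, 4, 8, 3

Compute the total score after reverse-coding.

Reverse-scored items use 10 − raw:
  item 8: 10 − 9 = 1
Scored items: 4, 4, 2, 0, 3, 1, 9, 1, 4, 8, 3
Total = 4 + 4 + 2 + 0 + 3 + 1 + 9 + 1 + 4 + 8 + 3 = 39

39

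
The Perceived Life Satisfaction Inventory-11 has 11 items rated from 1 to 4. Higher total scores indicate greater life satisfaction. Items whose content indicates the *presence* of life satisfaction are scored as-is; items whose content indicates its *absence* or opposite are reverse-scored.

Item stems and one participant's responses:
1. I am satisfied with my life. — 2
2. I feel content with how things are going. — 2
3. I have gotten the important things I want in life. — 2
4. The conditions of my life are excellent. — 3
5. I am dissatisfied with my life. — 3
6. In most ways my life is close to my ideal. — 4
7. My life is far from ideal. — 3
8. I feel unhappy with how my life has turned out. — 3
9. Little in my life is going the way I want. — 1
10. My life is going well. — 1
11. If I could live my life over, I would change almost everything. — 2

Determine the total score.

Items 5, 7, 8, 9, 11 describe the absence/opposite of life satisfaction → reverse-score.
reverse-coded value = 5 − response.
  item 1: 2
  item 2: 2
  item 3: 2
  item 4: 3
  item 5: 5 − 3 = 2
  item 6: 4
  item 7: 5 − 3 = 2
  item 8: 5 − 3 = 2
  item 9: 5 − 1 = 4
  item 10: 1
  item 11: 5 − 2 = 3
Total = 2 + 2 + 2 + 3 + 2 + 4 + 2 + 2 + 4 + 1 + 3 = 27

27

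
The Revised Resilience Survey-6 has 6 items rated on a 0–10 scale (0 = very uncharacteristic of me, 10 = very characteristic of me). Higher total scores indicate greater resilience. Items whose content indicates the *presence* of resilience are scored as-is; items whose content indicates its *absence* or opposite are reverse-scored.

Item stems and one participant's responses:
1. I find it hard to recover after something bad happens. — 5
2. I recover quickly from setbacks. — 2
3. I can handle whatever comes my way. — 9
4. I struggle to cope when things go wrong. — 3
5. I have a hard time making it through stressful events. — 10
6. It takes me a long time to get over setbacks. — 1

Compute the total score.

32

Items 1, 4, 5, 6 describe the absence/opposite of resilience → reverse-score.
reverse-coded value = 10 − response.
  item 1: 10 − 5 = 5
  item 2: 2
  item 3: 9
  item 4: 10 − 3 = 7
  item 5: 10 − 10 = 0
  item 6: 10 − 1 = 9
Total = 5 + 2 + 9 + 7 + 0 + 9 = 32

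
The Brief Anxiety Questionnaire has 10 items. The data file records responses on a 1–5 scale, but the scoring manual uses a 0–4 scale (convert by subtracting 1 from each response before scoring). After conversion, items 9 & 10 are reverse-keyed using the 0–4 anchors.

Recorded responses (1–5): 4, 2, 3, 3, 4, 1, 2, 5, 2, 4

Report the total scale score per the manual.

Convert to 0–4: 3, 1, 2, 2, 3, 0, 1, 4, 1, 3
Reverse-coded (reverse-coded value = 4 − response):
  item 9: 4 − 1 = 3
  item 10: 4 − 3 = 1
Scored: 3, 1, 2, 2, 3, 0, 1, 4, 3, 1
Total = 20

20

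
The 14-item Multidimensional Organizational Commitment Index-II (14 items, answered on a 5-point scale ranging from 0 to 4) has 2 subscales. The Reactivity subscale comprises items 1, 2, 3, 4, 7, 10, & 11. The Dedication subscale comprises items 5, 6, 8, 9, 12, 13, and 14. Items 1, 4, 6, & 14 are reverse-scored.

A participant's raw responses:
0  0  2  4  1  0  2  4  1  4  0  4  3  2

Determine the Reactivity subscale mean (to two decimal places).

Reactivity items: 1, 2, 3, 4, 7, 10, 11.
Of these, items 1 & 4 are reverse-scored; reverse-coded value = 4 − response.
  item 1: 4 − 0 = 4
  item 2: 0
  item 3: 2
  item 4: 4 − 4 = 0
  item 7: 2
  item 10: 4
  item 11: 0
Sum = 4 + 0 + 2 + 0 + 2 + 4 + 0 = 12
Mean = 12 / 7 = 1.71

1.71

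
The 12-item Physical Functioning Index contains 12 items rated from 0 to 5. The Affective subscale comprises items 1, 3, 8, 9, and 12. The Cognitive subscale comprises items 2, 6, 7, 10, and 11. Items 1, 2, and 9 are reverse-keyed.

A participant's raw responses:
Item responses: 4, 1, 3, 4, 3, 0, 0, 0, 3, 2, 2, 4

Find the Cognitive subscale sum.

8

Cognitive items: 2, 6, 7, 10, 11.
Of these, item 2 is reverse-keyed; reverse-coded value = 5 − response.
  item 2: 5 − 1 = 4
  item 6: 0
  item 7: 0
  item 10: 2
  item 11: 2
Sum = 4 + 0 + 0 + 2 + 2 = 8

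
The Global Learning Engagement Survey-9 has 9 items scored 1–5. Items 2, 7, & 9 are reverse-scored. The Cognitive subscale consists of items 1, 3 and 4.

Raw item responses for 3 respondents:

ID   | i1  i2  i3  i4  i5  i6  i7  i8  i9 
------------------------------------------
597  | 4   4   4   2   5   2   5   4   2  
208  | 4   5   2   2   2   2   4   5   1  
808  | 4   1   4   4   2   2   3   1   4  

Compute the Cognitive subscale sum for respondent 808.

12

Respondent 808 raw: 4, 1, 4, 4, 2, 2, 3, 1, 4.
Cognitive items: 1, 3, 4.
Reverse-coded (on a 1–5 scale, reversed = 6 − raw):
  item 1: 4
  item 3: 4
  item 4: 4
Sum = 4 + 4 + 4 = 12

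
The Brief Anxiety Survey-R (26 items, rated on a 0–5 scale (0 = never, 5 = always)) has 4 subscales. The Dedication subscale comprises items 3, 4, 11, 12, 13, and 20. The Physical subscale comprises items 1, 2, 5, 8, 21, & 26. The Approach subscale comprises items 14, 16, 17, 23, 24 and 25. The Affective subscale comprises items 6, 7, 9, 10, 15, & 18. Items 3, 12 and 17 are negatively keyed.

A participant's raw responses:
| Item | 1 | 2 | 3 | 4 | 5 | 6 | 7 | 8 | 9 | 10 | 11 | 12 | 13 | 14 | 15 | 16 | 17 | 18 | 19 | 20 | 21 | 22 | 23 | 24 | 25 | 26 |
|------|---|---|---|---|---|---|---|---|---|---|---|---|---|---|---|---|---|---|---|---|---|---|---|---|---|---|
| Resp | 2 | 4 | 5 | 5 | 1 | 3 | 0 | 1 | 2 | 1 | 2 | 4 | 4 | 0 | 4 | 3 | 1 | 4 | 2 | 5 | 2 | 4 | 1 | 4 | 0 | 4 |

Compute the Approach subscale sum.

Approach items: 14, 16, 17, 23, 24, 25.
Of these, item 17 is negatively keyed; reverse-coded value = 5 − response.
  item 14: 0
  item 16: 3
  item 17: 5 − 1 = 4
  item 23: 1
  item 24: 4
  item 25: 0
Sum = 0 + 3 + 4 + 1 + 4 + 0 = 12

12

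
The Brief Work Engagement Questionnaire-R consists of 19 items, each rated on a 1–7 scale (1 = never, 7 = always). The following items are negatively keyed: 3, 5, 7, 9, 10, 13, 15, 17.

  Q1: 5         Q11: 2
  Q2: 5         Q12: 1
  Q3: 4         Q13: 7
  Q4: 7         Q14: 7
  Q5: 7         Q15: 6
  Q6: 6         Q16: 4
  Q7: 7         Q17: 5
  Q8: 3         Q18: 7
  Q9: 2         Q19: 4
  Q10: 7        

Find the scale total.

Raw sum = 96. Negatively keyed items: 3, 5, 7, 9, 10, 13, 15, 17; their raw sum = 45.
Each reversal replaces raw with 8 − raw, changing the total by 8 − 2·raw per item.
Total = 96 + 8·8 − 2·45 = 96 + 64 − 90 = 70

70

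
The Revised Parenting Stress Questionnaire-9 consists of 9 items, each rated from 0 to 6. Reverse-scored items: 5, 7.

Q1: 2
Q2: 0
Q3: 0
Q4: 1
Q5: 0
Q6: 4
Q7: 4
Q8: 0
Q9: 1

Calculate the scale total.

Raw sum = 12. Reverse-scored items: 5, 7; their raw sum = 4.
Each reversal replaces raw with 6 − raw, changing the total by 6 − 2·raw per item.
Total = 12 + 2·6 − 2·4 = 12 + 12 − 8 = 16

16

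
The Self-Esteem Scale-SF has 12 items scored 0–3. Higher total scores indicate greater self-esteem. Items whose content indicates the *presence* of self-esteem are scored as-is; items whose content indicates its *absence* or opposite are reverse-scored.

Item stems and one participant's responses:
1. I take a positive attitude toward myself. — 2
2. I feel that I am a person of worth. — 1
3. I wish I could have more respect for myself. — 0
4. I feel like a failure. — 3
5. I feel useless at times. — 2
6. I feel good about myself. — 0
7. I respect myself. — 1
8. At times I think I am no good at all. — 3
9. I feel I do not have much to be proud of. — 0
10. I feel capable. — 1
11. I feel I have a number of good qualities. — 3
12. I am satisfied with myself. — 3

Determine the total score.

Items 3, 4, 5, 8, 9 describe the absence/opposite of self-esteem → reverse-score.
reversed = (0+3) − raw = 3 − raw.
  item 1: 2
  item 2: 1
  item 3: 3 − 0 = 3
  item 4: 3 − 3 = 0
  item 5: 3 − 2 = 1
  item 6: 0
  item 7: 1
  item 8: 3 − 3 = 0
  item 9: 3 − 0 = 3
  item 10: 1
  item 11: 3
  item 12: 3
Total = 2 + 1 + 3 + 0 + 1 + 0 + 1 + 0 + 3 + 1 + 3 + 3 = 18

18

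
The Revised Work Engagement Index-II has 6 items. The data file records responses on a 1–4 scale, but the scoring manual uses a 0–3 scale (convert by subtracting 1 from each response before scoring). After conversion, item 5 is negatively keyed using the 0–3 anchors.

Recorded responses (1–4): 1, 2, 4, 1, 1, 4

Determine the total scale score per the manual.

10

Convert to 0–3: 0, 1, 3, 0, 0, 3
Reverse-coded (on a 0–3 scale, reversed = 3 − raw):
  item 5: 3 − 0 = 3
Scored: 0, 1, 3, 0, 3, 3
Total = 10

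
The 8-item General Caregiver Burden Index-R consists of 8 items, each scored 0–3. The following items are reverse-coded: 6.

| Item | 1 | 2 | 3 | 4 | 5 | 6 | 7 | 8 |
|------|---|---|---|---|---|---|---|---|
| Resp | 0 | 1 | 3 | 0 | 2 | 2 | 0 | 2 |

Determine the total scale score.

Raw sum = 10. Reverse-coded items: 6; their raw sum = 2.
Each reversal replaces raw with 3 − raw, changing the total by 3 − 2·raw per item.
Total = 10 + 1·3 − 2·2 = 10 + 3 − 4 = 9

9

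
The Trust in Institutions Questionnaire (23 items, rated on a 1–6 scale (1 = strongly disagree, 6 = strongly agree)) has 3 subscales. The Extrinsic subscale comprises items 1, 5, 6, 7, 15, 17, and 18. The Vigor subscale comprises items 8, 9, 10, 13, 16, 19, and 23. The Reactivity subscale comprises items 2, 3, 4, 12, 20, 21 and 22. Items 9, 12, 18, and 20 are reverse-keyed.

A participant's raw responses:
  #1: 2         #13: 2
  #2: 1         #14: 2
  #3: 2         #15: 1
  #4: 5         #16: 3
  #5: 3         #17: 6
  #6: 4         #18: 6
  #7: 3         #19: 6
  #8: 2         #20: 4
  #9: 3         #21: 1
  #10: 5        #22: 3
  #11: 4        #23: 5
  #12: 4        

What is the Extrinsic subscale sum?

20

Extrinsic items: 1, 5, 6, 7, 15, 17, 18.
Of these, item 18 is reverse-keyed; reversed = (1+6) − raw = 7 − raw.
  item 1: 2
  item 5: 3
  item 6: 4
  item 7: 3
  item 15: 1
  item 17: 6
  item 18: 7 − 6 = 1
Sum = 2 + 3 + 4 + 3 + 1 + 6 + 1 = 20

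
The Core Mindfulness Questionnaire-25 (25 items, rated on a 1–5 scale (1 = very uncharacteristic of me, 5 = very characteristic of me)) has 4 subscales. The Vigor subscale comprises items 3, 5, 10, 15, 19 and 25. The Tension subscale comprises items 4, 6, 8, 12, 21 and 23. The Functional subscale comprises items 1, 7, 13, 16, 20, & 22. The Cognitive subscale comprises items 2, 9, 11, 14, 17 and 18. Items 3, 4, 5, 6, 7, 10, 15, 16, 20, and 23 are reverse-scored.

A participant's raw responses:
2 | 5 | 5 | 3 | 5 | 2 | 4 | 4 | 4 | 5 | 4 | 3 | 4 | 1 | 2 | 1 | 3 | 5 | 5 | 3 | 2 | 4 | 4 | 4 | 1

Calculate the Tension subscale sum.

18

Tension items: 4, 6, 8, 12, 21, 23.
Of these, items 4, 6, and 23 are reverse-scored; reversed = (1+5) − raw = 6 − raw.
  item 4: 6 − 3 = 3
  item 6: 6 − 2 = 4
  item 8: 4
  item 12: 3
  item 21: 2
  item 23: 6 − 4 = 2
Sum = 3 + 4 + 4 + 3 + 2 + 2 = 18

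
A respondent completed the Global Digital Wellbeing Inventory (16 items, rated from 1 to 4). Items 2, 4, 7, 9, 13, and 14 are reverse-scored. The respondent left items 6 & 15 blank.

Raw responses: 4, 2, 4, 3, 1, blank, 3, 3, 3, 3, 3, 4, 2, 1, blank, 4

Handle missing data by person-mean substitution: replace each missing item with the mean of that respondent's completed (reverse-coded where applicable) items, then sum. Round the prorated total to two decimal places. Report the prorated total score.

Reverse-coded (reverse-coded value = 5 − response):
  item 2: 5 − 2 = 3
  item 4: 5 − 3 = 2
  item 7: 5 − 3 = 2
  item 9: 5 − 3 = 2
  item 13: 5 − 2 = 3
  item 14: 5 − 1 = 4
Completed scored items (14 of 16): 4, 3, 4, 2, 1, 2, 3, 2, 3, 3, 4, 3, 4, 4; sum = 42.
Person mean = 42 / 14 ≈ 3.0000
Prorated total = (42 / 14) × 16 = 48.00 (to 2 dp)

48.00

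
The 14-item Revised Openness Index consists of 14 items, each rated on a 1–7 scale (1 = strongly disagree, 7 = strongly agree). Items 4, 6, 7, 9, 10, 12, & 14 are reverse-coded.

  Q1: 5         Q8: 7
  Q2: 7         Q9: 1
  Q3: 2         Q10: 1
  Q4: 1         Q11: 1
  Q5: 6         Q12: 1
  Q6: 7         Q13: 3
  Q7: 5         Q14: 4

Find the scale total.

67

Reversing items 4, 6, 7, 9, 10, 12, and 14 with 8 − raw:
Total = 5 + 7 + 2 + (8−1) + 6 + (8−7) + (8−5) + 7 + (8−1) + (8−1) + 1 + (8−1) + 3 + (8−4)
      = 5 + 7 + 2 + 7 + 6 + 1 + 3 + 7 + 7 + 7 + 1 + 7 + 3 + 4 = 67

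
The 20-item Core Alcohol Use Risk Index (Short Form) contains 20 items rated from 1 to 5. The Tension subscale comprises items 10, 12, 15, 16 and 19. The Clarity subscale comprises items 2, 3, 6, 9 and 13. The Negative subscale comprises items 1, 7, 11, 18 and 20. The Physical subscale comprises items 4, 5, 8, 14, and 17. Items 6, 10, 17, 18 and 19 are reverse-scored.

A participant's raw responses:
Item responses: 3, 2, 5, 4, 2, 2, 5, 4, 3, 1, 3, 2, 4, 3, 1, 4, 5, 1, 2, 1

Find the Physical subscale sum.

Physical items: 4, 5, 8, 14, 17.
Of these, item 17 is reverse-scored; reversed = (1+5) − raw = 6 − raw.
  item 4: 4
  item 5: 2
  item 8: 4
  item 14: 3
  item 17: 6 − 5 = 1
Sum = 4 + 2 + 4 + 3 + 1 = 14

14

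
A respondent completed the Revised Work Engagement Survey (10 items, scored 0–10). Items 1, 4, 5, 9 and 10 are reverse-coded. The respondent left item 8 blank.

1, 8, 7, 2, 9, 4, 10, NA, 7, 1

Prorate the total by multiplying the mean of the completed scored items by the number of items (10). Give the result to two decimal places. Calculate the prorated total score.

Reverse-coded (on a 0–10 scale, reversed = 10 − raw):
  item 1: 10 − 1 = 9
  item 4: 10 − 2 = 8
  item 5: 10 − 9 = 1
  item 9: 10 − 7 = 3
  item 10: 10 − 1 = 9
Completed scored items (9 of 10): 9, 8, 7, 8, 1, 4, 10, 3, 9; sum = 59.
Person mean = 59 / 9 ≈ 6.5556
Prorated total = (59 / 9) × 10 = 65.56 (to 2 dp)

65.56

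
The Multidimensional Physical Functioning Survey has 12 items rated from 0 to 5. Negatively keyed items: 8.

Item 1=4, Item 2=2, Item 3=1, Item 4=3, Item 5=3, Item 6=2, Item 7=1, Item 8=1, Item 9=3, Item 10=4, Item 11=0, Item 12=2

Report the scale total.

Reverse-coded items (on a 0–5 scale, reversed = 5 − raw):
  item 8: 5 − 1 = 4
Scored items: 4, 2, 1, 3, 3, 2, 1, 4, 3, 4, 0, 2
Total = 4 + 2 + 1 + 3 + 3 + 2 + 1 + 4 + 3 + 4 + 0 + 2 = 29

29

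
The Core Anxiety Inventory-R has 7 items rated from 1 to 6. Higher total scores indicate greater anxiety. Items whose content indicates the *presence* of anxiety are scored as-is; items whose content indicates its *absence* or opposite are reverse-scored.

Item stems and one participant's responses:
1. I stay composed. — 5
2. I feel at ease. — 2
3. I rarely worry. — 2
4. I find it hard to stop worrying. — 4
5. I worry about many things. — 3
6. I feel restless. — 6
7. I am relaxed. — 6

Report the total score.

Items 1, 2, 3, 7 describe the absence/opposite of anxiety → reverse-score.
on a 1–6 scale, reversed = 7 − raw.
  item 1: 7 − 5 = 2
  item 2: 7 − 2 = 5
  item 3: 7 − 2 = 5
  item 4: 4
  item 5: 3
  item 6: 6
  item 7: 7 − 6 = 1
Total = 2 + 5 + 5 + 4 + 3 + 6 + 1 = 26

26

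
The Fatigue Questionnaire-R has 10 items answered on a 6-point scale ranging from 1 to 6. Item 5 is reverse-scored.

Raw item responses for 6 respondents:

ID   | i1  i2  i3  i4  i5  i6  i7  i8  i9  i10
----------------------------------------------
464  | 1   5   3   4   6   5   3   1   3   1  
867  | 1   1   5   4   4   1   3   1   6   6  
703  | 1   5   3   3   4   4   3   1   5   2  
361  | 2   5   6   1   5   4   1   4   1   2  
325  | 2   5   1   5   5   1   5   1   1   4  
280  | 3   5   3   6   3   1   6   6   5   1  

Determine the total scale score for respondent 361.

28

Respondent 361 raw: 2, 5, 6, 1, 5, 4, 1, 4, 1, 2.
Reverse-coded (reversed = (1+6) − raw = 7 − raw):
  item 1: 2
  item 2: 5
  item 3: 6
  item 4: 1
  item 5: 7 − 5 = 2
  item 6: 4
  item 7: 1
  item 8: 4
  item 9: 1
  item 10: 2
Sum = 2 + 5 + 6 + 1 + 2 + 4 + 1 + 4 + 1 + 2 = 28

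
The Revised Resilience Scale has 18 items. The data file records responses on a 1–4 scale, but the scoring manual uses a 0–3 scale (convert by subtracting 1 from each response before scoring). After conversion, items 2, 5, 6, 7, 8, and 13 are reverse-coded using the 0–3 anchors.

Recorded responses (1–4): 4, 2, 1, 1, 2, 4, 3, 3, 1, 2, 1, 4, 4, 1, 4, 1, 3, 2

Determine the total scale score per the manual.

Convert to 0–3: 3, 1, 0, 0, 1, 3, 2, 2, 0, 1, 0, 3, 3, 0, 3, 0, 2, 1
Reverse-coded (reverse-coded value = 3 − response):
  item 2: 3 − 1 = 2
  item 5: 3 − 1 = 2
  item 6: 3 − 3 = 0
  item 7: 3 − 2 = 1
  item 8: 3 − 2 = 1
  item 13: 3 − 3 = 0
Scored: 3, 2, 0, 0, 2, 0, 1, 1, 0, 1, 0, 3, 0, 0, 3, 0, 2, 1
Total = 19

19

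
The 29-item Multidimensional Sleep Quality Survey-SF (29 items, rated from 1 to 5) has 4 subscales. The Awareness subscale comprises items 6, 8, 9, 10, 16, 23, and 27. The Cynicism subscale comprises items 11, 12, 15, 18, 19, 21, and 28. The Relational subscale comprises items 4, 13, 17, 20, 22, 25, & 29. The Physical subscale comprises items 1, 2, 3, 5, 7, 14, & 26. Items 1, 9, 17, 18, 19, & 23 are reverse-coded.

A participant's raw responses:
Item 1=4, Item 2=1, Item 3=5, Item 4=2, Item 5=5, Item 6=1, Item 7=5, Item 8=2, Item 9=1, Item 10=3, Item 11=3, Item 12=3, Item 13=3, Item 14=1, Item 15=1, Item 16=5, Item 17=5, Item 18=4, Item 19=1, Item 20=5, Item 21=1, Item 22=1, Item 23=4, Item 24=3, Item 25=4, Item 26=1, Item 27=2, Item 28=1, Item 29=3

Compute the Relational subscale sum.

19

Relational items: 4, 13, 17, 20, 22, 25, 29.
Of these, item 17 is reverse-coded; reversed = (1+5) − raw = 6 − raw.
  item 4: 2
  item 13: 3
  item 17: 6 − 5 = 1
  item 20: 5
  item 22: 1
  item 25: 4
  item 29: 3
Sum = 2 + 3 + 1 + 5 + 1 + 4 + 3 = 19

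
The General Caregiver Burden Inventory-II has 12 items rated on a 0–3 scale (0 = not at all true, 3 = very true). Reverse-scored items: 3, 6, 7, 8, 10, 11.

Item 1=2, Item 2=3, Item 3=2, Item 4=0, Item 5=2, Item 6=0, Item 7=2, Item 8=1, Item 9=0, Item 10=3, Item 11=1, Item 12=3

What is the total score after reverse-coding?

Apply reverse scoring (on a 0–3 scale, reversed = 3 − raw):
  item 3: 3 − 2 = 1
  item 6: 3 − 0 = 3
  item 7: 3 − 2 = 1
  item 8: 3 − 1 = 2
  item 10: 3 − 3 = 0
  item 11: 3 − 1 = 2
Scored responses: 2, 3, 1, 0, 2, 3, 1, 2, 0, 0, 2, 3
Total = 2 + 3 + 1 + 0 + 2 + 3 + 1 + 2 + 0 + 0 + 2 + 3 = 19

19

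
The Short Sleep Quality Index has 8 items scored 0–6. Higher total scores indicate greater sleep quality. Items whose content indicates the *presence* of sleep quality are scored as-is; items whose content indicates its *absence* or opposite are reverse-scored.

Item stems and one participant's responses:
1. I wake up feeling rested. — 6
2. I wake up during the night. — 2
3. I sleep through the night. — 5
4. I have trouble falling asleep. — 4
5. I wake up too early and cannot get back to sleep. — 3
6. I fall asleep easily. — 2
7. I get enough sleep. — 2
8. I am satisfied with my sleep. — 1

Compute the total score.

Items 2, 4, 5 describe the absence/opposite of sleep quality → reverse-score.
reversed = (0+6) − raw = 6 − raw.
  item 1: 6
  item 2: 6 − 2 = 4
  item 3: 5
  item 4: 6 − 4 = 2
  item 5: 6 − 3 = 3
  item 6: 2
  item 7: 2
  item 8: 1
Total = 6 + 4 + 5 + 2 + 3 + 2 + 2 + 1 = 25

25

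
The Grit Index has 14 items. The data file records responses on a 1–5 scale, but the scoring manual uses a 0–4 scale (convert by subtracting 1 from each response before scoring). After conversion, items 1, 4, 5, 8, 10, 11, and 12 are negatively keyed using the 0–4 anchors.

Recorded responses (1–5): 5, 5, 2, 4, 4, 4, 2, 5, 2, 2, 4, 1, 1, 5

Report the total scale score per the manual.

Convert to 0–4: 4, 4, 1, 3, 3, 3, 1, 4, 1, 1, 3, 0, 0, 4
Reverse-coded (reversed = (0+4) − raw = 4 − raw):
  item 1: 4 − 4 = 0
  item 4: 4 − 3 = 1
  item 5: 4 − 3 = 1
  item 8: 4 − 4 = 0
  item 10: 4 − 1 = 3
  item 11: 4 − 3 = 1
  item 12: 4 − 0 = 4
Scored: 0, 4, 1, 1, 1, 3, 1, 0, 1, 3, 1, 4, 0, 4
Total = 24

24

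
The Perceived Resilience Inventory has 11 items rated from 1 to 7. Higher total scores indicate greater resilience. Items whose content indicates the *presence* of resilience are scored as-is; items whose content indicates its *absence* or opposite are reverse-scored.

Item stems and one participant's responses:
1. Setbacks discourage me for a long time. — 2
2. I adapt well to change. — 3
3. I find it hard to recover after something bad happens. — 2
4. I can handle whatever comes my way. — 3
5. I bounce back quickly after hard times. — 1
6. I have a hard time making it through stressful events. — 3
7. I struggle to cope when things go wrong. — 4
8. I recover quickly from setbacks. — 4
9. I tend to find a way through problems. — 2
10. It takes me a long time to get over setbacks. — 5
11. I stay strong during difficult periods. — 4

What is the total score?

Items 1, 3, 6, 7, 10 describe the absence/opposite of resilience → reverse-score.
reverse-coded value = 8 − response.
  item 1: 8 − 2 = 6
  item 2: 3
  item 3: 8 − 2 = 6
  item 4: 3
  item 5: 1
  item 6: 8 − 3 = 5
  item 7: 8 − 4 = 4
  item 8: 4
  item 9: 2
  item 10: 8 − 5 = 3
  item 11: 4
Total = 6 + 3 + 6 + 3 + 1 + 5 + 4 + 4 + 2 + 3 + 4 = 41

41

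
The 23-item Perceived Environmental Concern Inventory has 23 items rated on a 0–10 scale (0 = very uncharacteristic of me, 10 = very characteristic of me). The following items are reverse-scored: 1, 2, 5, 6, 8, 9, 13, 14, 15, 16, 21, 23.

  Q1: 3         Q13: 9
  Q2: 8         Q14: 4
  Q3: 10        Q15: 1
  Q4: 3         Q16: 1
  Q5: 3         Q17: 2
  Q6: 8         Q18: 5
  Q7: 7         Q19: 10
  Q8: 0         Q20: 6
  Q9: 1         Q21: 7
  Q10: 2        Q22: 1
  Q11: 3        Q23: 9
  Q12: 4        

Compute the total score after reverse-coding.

Reversing items 1, 2, 5, 6, 8, 9, 13, 14, 15, 16, 21 and 23 with 10 − raw:
Total = (10−3) + (10−8) + 10 + 3 + (10−3) + (10−8) + 7 + (10−0) + (10−1) + 2 + 3 + 4 + (10−9) + (10−4) + (10−1) + (10−1) + 2 + 5 + 10 + 6 + (10−7) + 1 + (10−9)
      = 7 + 2 + 10 + 3 + 7 + 2 + 7 + 10 + 9 + 2 + 3 + 4 + 1 + 6 + 9 + 9 + 2 + 5 + 10 + 6 + 3 + 1 + 1 = 119

119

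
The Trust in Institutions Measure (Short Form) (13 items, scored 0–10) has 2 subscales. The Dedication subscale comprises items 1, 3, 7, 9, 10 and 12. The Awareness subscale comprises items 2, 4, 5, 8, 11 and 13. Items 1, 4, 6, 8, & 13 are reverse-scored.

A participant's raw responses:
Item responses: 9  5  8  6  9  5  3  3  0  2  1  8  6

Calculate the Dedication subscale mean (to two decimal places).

Dedication items: 1, 3, 7, 9, 10, 12.
Of these, item 1 is reverse-scored; on a 0–10 scale, reversed = 10 − raw.
  item 1: 10 − 9 = 1
  item 3: 8
  item 7: 3
  item 9: 0
  item 10: 2
  item 12: 8
Sum = 1 + 8 + 3 + 0 + 2 + 8 = 22
Mean = 22 / 6 = 3.67

3.67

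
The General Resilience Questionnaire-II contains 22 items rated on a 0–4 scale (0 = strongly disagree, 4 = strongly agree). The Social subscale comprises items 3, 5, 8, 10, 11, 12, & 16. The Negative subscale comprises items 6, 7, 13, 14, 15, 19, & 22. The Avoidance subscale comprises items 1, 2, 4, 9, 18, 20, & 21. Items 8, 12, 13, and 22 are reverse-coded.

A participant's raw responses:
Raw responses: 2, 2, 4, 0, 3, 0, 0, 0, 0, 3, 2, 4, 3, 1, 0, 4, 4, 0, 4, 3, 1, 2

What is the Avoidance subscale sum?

8

Avoidance items: 1, 2, 4, 9, 18, 20, 21.
  item 1: 2
  item 2: 2
  item 4: 0
  item 9: 0
  item 18: 0
  item 20: 3
  item 21: 1
Sum = 2 + 2 + 0 + 0 + 0 + 3 + 1 = 8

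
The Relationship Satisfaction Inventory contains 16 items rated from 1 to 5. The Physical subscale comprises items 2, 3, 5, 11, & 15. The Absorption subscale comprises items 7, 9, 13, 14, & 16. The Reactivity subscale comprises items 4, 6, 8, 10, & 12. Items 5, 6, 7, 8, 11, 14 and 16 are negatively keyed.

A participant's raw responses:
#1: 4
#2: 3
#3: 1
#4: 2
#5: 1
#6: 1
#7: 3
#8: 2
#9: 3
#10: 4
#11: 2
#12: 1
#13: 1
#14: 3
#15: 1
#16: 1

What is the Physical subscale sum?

14

Physical items: 2, 3, 5, 11, 15.
Of these, items 5 & 11 are negatively keyed; reverse-coded value = 6 − response.
  item 2: 3
  item 3: 1
  item 5: 6 − 1 = 5
  item 11: 6 − 2 = 4
  item 15: 1
Sum = 3 + 1 + 5 + 4 + 1 = 14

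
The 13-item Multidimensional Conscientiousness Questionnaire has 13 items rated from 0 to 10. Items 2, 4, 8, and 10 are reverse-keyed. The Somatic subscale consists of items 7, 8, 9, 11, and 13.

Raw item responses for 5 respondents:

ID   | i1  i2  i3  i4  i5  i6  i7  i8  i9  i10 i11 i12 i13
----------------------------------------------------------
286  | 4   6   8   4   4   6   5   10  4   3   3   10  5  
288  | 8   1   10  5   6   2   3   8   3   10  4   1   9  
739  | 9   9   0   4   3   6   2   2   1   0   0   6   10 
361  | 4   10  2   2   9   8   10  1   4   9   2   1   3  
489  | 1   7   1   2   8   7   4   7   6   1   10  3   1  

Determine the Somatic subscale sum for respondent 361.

28

Respondent 361 raw: 4, 10, 2, 2, 9, 8, 10, 1, 4, 9, 2, 1, 3.
Somatic items: 7, 8, 9, 11, 13.
Reverse-coded (reverse-coded value = 10 − response):
  item 7: 10
  item 8: 10 − 1 = 9
  item 9: 4
  item 11: 2
  item 13: 3
Sum = 10 + 9 + 4 + 2 + 3 = 28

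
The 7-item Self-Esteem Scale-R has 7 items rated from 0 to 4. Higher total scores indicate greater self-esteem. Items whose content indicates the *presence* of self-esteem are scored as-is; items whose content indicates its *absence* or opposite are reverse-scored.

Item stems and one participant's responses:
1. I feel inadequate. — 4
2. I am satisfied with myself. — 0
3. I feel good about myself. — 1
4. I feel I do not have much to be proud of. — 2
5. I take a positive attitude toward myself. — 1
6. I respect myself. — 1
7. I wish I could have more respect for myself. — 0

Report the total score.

Items 1, 4, 7 describe the absence/opposite of self-esteem → reverse-score.
on a 0–4 scale, reversed = 4 − raw.
  item 1: 4 − 4 = 0
  item 2: 0
  item 3: 1
  item 4: 4 − 2 = 2
  item 5: 1
  item 6: 1
  item 7: 4 − 0 = 4
Total = 0 + 0 + 1 + 2 + 1 + 1 + 4 = 9

9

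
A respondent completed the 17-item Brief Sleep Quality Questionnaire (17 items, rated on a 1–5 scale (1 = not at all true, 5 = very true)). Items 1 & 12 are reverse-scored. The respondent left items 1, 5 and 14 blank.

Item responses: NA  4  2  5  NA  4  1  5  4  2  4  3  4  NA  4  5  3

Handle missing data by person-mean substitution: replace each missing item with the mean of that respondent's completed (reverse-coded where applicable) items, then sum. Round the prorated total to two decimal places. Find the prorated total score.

60.71

Reverse-coded (reversed = (1+5) − raw = 6 − raw):
  item 12: 6 − 3 = 3
Completed scored items (14 of 17): 4, 2, 5, 4, 1, 5, 4, 2, 4, 3, 4, 4, 5, 3; sum = 50.
Person mean = 50 / 14 ≈ 3.5714
Prorated total = (50 / 14) × 17 = 60.71 (to 2 dp)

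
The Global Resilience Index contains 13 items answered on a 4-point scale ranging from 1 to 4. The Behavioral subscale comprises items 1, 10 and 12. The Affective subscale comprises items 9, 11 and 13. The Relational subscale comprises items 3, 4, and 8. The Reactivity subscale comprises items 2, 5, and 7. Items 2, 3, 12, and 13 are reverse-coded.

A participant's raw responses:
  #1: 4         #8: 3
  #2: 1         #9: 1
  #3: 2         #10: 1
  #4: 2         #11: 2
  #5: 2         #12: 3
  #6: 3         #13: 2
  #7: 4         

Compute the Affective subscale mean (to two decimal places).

Affective items: 9, 11, 13.
Of these, item 13 is reverse-coded; on a 1–4 scale, reversed = 5 − raw.
  item 9: 1
  item 11: 2
  item 13: 5 − 2 = 3
Sum = 1 + 2 + 3 = 6
Mean = 6 / 3 = 2.00

2.00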